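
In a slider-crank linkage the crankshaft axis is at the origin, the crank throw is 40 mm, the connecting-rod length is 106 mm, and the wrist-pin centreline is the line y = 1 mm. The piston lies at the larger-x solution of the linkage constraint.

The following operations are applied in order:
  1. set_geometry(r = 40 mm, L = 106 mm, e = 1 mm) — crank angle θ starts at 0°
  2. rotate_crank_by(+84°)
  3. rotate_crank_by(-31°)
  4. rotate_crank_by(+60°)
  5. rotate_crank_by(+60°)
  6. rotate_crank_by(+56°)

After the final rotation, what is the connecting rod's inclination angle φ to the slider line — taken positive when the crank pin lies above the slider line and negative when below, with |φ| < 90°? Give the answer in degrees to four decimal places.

-17.1114

set_geometry: r = 40 mm, L = 106 mm, e = 1 mm; θ ← 0°
rotate_crank_by(+84°): θ ← 0° +84° = 84°
rotate_crank_by(-31°): θ ← 84° -31° = 53°
rotate_crank_by(+60°): θ ← 53° +60° = 113°
rotate_crank_by(+60°): θ ← 113° +60° = 173°
rotate_crank_by(+56°): θ ← 173° +56° = 229°
crank pin P = (r cos θ, r sin θ) = (-26.242361, -30.188383)
h = r sin θ − e = -30.188383 − 1 = -31.188383
sin φ = h / L = -31.188383 / 106 = -0.29423003
φ = arcsin(-0.29423003) = -17.111372°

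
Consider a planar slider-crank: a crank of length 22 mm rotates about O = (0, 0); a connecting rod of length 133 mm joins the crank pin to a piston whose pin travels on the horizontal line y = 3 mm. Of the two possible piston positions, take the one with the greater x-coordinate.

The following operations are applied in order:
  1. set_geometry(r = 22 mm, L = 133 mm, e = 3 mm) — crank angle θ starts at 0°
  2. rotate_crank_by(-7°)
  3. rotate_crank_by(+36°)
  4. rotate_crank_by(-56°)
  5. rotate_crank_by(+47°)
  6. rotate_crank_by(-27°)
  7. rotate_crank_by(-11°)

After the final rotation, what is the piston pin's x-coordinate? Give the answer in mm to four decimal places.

153.5618

set_geometry: r = 22 mm, L = 133 mm, e = 3 mm; θ ← 0°
rotate_crank_by(-7°): θ ← 0° -7° = -7°
rotate_crank_by(+36°): θ ← -7° +36° = 29°
rotate_crank_by(-56°): θ ← 29° -56° = -27°
rotate_crank_by(+47°): θ ← -27° +47° = 20°
rotate_crank_by(-27°): θ ← 20° -27° = -7°
rotate_crank_by(-11°): θ ← -7° -11° = -18°
crank pin P = (r cos θ, r sin θ) = (20.923243, -6.798374)
h = r sin θ − e = -6.798374 − 3 = -9.798374
x = r cos θ + √(L² − h²) = 20.923243 + √(17689.0 − 96.0081) = 20.923243 + 132.638576 = 153.561819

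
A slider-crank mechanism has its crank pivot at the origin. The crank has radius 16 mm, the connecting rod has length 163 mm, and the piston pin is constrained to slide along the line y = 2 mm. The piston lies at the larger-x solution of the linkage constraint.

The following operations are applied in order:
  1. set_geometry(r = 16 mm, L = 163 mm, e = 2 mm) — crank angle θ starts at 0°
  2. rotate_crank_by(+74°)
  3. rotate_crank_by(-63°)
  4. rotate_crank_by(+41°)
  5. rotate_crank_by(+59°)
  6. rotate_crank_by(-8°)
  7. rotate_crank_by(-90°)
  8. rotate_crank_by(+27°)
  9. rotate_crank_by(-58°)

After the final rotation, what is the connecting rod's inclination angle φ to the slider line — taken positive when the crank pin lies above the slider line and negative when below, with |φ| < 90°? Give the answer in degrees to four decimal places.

-2.4417

set_geometry: r = 16 mm, L = 163 mm, e = 2 mm; θ ← 0°
rotate_crank_by(+74°): θ ← 0° +74° = 74°
rotate_crank_by(-63°): θ ← 74° -63° = 11°
rotate_crank_by(+41°): θ ← 11° +41° = 52°
rotate_crank_by(+59°): θ ← 52° +59° = 111°
rotate_crank_by(-8°): θ ← 111° -8° = 103°
rotate_crank_by(-90°): θ ← 103° -90° = 13°
rotate_crank_by(+27°): θ ← 13° +27° = 40°
rotate_crank_by(-58°): θ ← 40° -58° = -18°
crank pin P = (r cos θ, r sin θ) = (15.216904, -4.944272)
h = r sin θ − e = -4.944272 − 2 = -6.944272
sin φ = h / L = -6.944272 / 163 = -0.04260290
φ = arcsin(-0.04260290) = -2.441705°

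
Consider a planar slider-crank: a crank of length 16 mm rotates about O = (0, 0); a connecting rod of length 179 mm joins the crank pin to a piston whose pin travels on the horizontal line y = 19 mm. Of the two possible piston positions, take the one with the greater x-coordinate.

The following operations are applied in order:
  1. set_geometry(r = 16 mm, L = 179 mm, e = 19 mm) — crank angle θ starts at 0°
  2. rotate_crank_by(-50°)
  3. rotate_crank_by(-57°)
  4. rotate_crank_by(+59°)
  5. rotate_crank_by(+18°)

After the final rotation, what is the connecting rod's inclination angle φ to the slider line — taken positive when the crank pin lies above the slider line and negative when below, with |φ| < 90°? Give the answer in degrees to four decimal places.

-8.6755

set_geometry: r = 16 mm, L = 179 mm, e = 19 mm; θ ← 0°
rotate_crank_by(-50°): θ ← 0° -50° = -50°
rotate_crank_by(-57°): θ ← -50° -57° = -107°
rotate_crank_by(+59°): θ ← -107° +59° = -48°
rotate_crank_by(+18°): θ ← -48° +18° = -30°
crank pin P = (r cos θ, r sin θ) = (13.856406, -8.000000)
h = r sin θ − e = -8.000000 − 19 = -27.000000
sin φ = h / L = -27.000000 / 179 = -0.15083799
φ = arcsin(-0.15083799) = -8.675492°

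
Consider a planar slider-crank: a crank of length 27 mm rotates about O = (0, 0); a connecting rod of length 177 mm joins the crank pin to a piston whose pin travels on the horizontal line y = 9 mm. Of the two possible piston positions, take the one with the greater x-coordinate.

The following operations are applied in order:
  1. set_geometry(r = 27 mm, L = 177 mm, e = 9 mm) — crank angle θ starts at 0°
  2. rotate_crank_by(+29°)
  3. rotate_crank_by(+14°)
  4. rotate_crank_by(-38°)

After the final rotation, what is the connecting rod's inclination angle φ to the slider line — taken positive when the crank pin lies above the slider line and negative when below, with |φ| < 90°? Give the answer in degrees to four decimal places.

-2.1521

set_geometry: r = 27 mm, L = 177 mm, e = 9 mm; θ ← 0°
rotate_crank_by(+29°): θ ← 0° +29° = 29°
rotate_crank_by(+14°): θ ← 29° +14° = 43°
rotate_crank_by(-38°): θ ← 43° -38° = 5°
crank pin P = (r cos θ, r sin θ) = (26.897257, 2.353205)
h = r sin θ − e = 2.353205 − 9 = -6.646795
sin φ = h / L = -6.646795 / 177 = -0.03755251
φ = arcsin(-0.03755251) = -2.152107°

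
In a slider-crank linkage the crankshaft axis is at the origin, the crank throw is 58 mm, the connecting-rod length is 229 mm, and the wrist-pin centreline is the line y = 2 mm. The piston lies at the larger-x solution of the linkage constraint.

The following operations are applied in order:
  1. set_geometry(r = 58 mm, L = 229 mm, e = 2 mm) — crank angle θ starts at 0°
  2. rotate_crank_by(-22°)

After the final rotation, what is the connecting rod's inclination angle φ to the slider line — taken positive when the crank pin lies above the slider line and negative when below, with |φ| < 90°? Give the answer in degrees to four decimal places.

set_geometry: r = 58 mm, L = 229 mm, e = 2 mm; θ ← 0°
rotate_crank_by(-22°): θ ← 0° -22° = -22°
crank pin P = (r cos θ, r sin θ) = (53.776664, -21.727182)
h = r sin θ − e = -21.727182 − 2 = -23.727182
sin φ = h / L = -23.727182 / 229 = -0.10361215
φ = arcsin(-0.10361215) = -5.947212°

-5.9472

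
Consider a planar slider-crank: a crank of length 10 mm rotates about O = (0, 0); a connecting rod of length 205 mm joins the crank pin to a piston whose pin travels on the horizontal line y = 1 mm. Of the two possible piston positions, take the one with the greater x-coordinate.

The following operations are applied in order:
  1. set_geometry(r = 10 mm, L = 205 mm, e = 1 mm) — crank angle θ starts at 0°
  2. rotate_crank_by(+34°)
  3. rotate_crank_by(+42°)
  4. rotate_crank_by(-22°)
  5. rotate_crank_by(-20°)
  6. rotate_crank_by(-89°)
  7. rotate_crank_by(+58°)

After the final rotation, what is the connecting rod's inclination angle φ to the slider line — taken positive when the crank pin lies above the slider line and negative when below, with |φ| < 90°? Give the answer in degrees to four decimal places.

set_geometry: r = 10 mm, L = 205 mm, e = 1 mm; θ ← 0°
rotate_crank_by(+34°): θ ← 0° +34° = 34°
rotate_crank_by(+42°): θ ← 34° +42° = 76°
rotate_crank_by(-22°): θ ← 76° -22° = 54°
rotate_crank_by(-20°): θ ← 54° -20° = 34°
rotate_crank_by(-89°): θ ← 34° -89° = -55°
rotate_crank_by(+58°): θ ← -55° +58° = 3°
crank pin P = (r cos θ, r sin θ) = (9.986295, 0.523360)
h = r sin θ − e = 0.523360 − 1 = -0.476640
sin φ = h / L = -0.476640 / 205 = -0.00232508
φ = arcsin(-0.00232508) = -0.133217°

-0.1332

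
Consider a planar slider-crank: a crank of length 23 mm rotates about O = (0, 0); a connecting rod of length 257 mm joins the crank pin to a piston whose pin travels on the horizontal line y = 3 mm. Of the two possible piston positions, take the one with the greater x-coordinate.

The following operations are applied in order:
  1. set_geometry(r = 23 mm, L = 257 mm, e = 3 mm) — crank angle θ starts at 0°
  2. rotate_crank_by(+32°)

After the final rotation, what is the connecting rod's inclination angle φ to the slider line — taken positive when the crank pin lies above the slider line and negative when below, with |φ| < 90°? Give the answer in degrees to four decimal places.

2.0488

set_geometry: r = 23 mm, L = 257 mm, e = 3 mm; θ ← 0°
rotate_crank_by(+32°): θ ← 0° +32° = 32°
crank pin P = (r cos θ, r sin θ) = (19.505106, 12.188143)
h = r sin θ − e = 12.188143 − 3 = 9.188143
sin φ = h / L = 9.188143 / 257 = 0.03575153
φ = arcsin(0.03575153) = 2.048848°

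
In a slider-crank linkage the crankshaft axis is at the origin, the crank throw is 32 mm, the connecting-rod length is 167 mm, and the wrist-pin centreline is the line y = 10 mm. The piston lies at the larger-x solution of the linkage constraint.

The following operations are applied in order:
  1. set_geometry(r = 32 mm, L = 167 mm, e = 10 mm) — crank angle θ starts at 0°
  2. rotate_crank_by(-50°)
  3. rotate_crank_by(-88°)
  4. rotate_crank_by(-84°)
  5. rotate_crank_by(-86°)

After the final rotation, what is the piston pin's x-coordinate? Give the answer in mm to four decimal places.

set_geometry: r = 32 mm, L = 167 mm, e = 10 mm; θ ← 0°
rotate_crank_by(-50°): θ ← 0° -50° = -50°
rotate_crank_by(-88°): θ ← -50° -88° = -138°
rotate_crank_by(-84°): θ ← -138° -84° = -222°
rotate_crank_by(-86°): θ ← -222° -86° = -308°
crank pin P = (r cos θ, r sin θ) = (19.701167, 25.216344)
h = r sin θ − e = 25.216344 − 10 = 15.216344
x = r cos θ + √(L² − h²) = 19.701167 + √(27889.0 − 231.5371) = 19.701167 + 166.305330 = 186.006497

186.0065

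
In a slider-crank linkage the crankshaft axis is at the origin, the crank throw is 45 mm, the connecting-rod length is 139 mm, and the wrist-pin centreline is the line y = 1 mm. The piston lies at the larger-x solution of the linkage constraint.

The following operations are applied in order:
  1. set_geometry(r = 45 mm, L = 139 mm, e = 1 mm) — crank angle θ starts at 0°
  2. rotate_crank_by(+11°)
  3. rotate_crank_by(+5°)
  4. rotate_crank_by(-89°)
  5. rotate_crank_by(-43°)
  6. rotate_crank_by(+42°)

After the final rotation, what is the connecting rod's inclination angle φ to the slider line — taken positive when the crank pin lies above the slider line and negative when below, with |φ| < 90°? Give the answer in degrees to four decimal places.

-18.5658

set_geometry: r = 45 mm, L = 139 mm, e = 1 mm; θ ← 0°
rotate_crank_by(+11°): θ ← 0° +11° = 11°
rotate_crank_by(+5°): θ ← 11° +5° = 16°
rotate_crank_by(-89°): θ ← 16° -89° = -73°
rotate_crank_by(-43°): θ ← -73° -43° = -116°
rotate_crank_by(+42°): θ ← -116° +42° = -74°
crank pin P = (r cos θ, r sin θ) = (12.403681, -43.256776)
h = r sin θ − e = -43.256776 − 1 = -44.256776
sin φ = h / L = -44.256776 / 139 = -0.31839407
φ = arcsin(-0.31839407) = -18.565833°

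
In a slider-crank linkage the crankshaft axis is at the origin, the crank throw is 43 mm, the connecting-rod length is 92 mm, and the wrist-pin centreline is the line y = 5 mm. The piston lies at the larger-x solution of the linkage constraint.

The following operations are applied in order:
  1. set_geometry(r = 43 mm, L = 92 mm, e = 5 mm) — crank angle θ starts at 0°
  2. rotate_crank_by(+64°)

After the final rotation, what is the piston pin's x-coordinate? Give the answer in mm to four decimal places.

104.4759

set_geometry: r = 43 mm, L = 92 mm, e = 5 mm; θ ← 0°
rotate_crank_by(+64°): θ ← 0° +64° = 64°
crank pin P = (r cos θ, r sin θ) = (18.849959, 38.648144)
h = r sin θ − e = 38.648144 − 5 = 33.648144
x = r cos θ + √(L² − h²) = 18.849959 + √(8464.0 − 1132.1976) = 18.849959 + 85.625945 = 104.475904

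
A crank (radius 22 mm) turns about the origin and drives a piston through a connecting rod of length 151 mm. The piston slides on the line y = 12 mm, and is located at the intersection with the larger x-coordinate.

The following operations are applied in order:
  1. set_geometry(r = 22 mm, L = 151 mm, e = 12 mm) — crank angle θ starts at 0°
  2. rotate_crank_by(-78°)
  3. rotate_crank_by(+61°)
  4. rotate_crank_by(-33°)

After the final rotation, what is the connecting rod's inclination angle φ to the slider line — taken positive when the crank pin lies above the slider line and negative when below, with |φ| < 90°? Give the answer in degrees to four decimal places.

set_geometry: r = 22 mm, L = 151 mm, e = 12 mm; θ ← 0°
rotate_crank_by(-78°): θ ← 0° -78° = -78°
rotate_crank_by(+61°): θ ← -78° +61° = -17°
rotate_crank_by(-33°): θ ← -17° -33° = -50°
crank pin P = (r cos θ, r sin θ) = (14.141327, -16.852978)
h = r sin θ − e = -16.852978 − 12 = -28.852978
sin φ = h / L = -28.852978 / 151 = -0.19107932
φ = arcsin(-0.19107932) = -11.015779°

-11.0158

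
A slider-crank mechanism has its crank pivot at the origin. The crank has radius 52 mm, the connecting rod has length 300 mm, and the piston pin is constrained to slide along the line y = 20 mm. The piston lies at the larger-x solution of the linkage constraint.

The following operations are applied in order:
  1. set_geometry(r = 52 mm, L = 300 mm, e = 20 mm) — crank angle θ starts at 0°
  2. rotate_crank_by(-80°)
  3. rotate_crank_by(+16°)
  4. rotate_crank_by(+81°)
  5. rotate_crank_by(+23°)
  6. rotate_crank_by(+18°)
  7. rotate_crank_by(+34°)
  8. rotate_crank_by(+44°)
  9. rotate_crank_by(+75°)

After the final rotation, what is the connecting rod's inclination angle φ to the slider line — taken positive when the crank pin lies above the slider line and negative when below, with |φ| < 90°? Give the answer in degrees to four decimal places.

set_geometry: r = 52 mm, L = 300 mm, e = 20 mm; θ ← 0°
rotate_crank_by(-80°): θ ← 0° -80° = -80°
rotate_crank_by(+16°): θ ← -80° +16° = -64°
rotate_crank_by(+81°): θ ← -64° +81° = 17°
rotate_crank_by(+23°): θ ← 17° +23° = 40°
rotate_crank_by(+18°): θ ← 40° +18° = 58°
rotate_crank_by(+34°): θ ← 58° +34° = 92°
rotate_crank_by(+44°): θ ← 92° +44° = 136°
rotate_crank_by(+75°): θ ← 136° +75° = 211°
crank pin P = (r cos θ, r sin θ) = (-44.572700, -26.781980)
h = r sin θ − e = -26.781980 − 20 = -46.781980
sin φ = h / L = -46.781980 / 300 = -0.15593993
φ = arcsin(-0.15593993) = -8.971313°

-8.9713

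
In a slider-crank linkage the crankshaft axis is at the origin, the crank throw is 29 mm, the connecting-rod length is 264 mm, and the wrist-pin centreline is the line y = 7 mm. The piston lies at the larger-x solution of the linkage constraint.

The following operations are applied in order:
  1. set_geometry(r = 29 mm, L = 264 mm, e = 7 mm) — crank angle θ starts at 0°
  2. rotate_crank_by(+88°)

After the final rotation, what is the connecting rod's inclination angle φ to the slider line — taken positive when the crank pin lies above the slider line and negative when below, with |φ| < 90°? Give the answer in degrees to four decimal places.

set_geometry: r = 29 mm, L = 264 mm, e = 7 mm; θ ← 0°
rotate_crank_by(+88°): θ ← 0° +88° = 88°
crank pin P = (r cos θ, r sin θ) = (1.012085, 28.982334)
h = r sin θ − e = 28.982334 − 7 = 21.982334
sin φ = h / L = 21.982334 / 264 = 0.08326642
φ = arcsin(0.08326642) = 4.776344°

4.7763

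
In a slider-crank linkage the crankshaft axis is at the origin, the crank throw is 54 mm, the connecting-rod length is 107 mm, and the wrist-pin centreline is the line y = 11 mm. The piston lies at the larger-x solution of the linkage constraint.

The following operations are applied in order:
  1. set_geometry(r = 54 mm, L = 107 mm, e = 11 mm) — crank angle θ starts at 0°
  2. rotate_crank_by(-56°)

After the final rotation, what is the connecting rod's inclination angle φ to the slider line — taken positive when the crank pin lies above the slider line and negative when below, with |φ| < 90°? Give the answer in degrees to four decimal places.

set_geometry: r = 54 mm, L = 107 mm, e = 11 mm; θ ← 0°
rotate_crank_by(-56°): θ ← 0° -56° = -56°
crank pin P = (r cos θ, r sin θ) = (30.196417, -44.768029)
h = r sin θ − e = -44.768029 − 11 = -55.768029
sin φ = h / L = -55.768029 / 107 = -0.52119653
φ = arcsin(-0.52119653) = -31.412547°

-31.4125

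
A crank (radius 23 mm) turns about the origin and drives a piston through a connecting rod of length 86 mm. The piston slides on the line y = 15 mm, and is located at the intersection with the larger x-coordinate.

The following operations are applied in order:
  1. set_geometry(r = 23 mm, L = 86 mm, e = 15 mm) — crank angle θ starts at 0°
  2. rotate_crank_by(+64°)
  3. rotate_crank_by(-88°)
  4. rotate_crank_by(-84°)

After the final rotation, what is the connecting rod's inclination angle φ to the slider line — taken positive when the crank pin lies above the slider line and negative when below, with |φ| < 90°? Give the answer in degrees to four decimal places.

-25.3896

set_geometry: r = 23 mm, L = 86 mm, e = 15 mm; θ ← 0°
rotate_crank_by(+64°): θ ← 0° +64° = 64°
rotate_crank_by(-88°): θ ← 64° -88° = -24°
rotate_crank_by(-84°): θ ← -24° -84° = -108°
crank pin P = (r cos θ, r sin θ) = (-7.107391, -21.874300)
h = r sin θ − e = -21.874300 − 15 = -36.874300
sin φ = h / L = -36.874300 / 86 = -0.42877093
φ = arcsin(-0.42877093) = -25.389585°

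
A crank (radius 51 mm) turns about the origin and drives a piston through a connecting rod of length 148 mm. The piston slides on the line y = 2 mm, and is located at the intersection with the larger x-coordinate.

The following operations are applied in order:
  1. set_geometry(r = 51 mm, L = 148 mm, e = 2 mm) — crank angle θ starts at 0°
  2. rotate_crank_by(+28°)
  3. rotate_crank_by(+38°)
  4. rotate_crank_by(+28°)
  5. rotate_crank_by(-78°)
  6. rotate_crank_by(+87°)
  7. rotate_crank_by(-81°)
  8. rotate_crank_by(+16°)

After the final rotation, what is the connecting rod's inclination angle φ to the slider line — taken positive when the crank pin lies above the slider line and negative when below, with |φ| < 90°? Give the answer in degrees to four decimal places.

11.4574

set_geometry: r = 51 mm, L = 148 mm, e = 2 mm; θ ← 0°
rotate_crank_by(+28°): θ ← 0° +28° = 28°
rotate_crank_by(+38°): θ ← 28° +38° = 66°
rotate_crank_by(+28°): θ ← 66° +28° = 94°
rotate_crank_by(-78°): θ ← 94° -78° = 16°
rotate_crank_by(+87°): θ ← 16° +87° = 103°
rotate_crank_by(-81°): θ ← 103° -81° = 22°
rotate_crank_by(+16°): θ ← 22° +16° = 38°
crank pin P = (r cos θ, r sin θ) = (40.188548, 31.398735)
h = r sin θ − e = 31.398735 − 2 = 29.398735
sin φ = h / L = 29.398735 / 148 = 0.19864010
φ = arcsin(0.19864010) = 11.457447°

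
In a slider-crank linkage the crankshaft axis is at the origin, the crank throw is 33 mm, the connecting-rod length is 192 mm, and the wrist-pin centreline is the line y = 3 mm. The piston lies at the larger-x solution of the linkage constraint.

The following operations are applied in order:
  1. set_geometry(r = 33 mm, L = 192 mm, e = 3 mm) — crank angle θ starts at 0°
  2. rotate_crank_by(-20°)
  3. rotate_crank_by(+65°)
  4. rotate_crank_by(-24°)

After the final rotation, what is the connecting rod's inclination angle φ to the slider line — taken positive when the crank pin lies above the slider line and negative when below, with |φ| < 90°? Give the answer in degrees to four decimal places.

set_geometry: r = 33 mm, L = 192 mm, e = 3 mm; θ ← 0°
rotate_crank_by(-20°): θ ← 0° -20° = -20°
rotate_crank_by(+65°): θ ← -20° +65° = 45°
rotate_crank_by(-24°): θ ← 45° -24° = 21°
crank pin P = (r cos θ, r sin θ) = (30.808154, 11.826142)
h = r sin θ − e = 11.826142 − 3 = 8.826142
sin φ = h / L = 8.826142 / 192 = 0.04596949
φ = arcsin(0.04596949) = 2.634786°

2.6348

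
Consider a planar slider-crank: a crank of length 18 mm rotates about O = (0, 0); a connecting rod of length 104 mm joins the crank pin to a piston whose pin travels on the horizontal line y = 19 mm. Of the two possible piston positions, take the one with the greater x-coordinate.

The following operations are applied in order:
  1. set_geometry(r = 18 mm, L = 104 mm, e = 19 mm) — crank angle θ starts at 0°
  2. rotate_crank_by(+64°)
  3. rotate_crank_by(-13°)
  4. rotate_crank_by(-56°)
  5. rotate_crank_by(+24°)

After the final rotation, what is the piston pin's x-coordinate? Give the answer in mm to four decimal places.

120.1859

set_geometry: r = 18 mm, L = 104 mm, e = 19 mm; θ ← 0°
rotate_crank_by(+64°): θ ← 0° +64° = 64°
rotate_crank_by(-13°): θ ← 64° -13° = 51°
rotate_crank_by(-56°): θ ← 51° -56° = -5°
rotate_crank_by(+24°): θ ← -5° +24° = 19°
crank pin P = (r cos θ, r sin θ) = (17.019334, 5.860227)
h = r sin θ − e = 5.860227 − 19 = -13.139773
x = r cos θ + √(L² − h²) = 17.019334 + √(10816.0 − 172.6536) = 17.019334 + 103.166595 = 120.185930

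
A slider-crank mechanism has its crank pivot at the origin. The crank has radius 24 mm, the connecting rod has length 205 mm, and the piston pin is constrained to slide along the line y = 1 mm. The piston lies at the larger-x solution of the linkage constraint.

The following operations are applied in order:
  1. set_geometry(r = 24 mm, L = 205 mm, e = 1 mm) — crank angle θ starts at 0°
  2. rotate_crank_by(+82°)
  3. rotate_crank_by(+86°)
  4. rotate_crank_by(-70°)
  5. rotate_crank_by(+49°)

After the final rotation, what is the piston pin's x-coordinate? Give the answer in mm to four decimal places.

184.5162

set_geometry: r = 24 mm, L = 205 mm, e = 1 mm; θ ← 0°
rotate_crank_by(+82°): θ ← 0° +82° = 82°
rotate_crank_by(+86°): θ ← 82° +86° = 168°
rotate_crank_by(-70°): θ ← 168° -70° = 98°
rotate_crank_by(+49°): θ ← 98° +49° = 147°
crank pin P = (r cos θ, r sin θ) = (-20.128094, 13.071337)
h = r sin θ − e = 13.071337 − 1 = 12.071337
x = r cos θ + √(L² − h²) = -20.128094 + √(42025.0 − 145.7172) = -20.128094 + 204.644284 = 184.516190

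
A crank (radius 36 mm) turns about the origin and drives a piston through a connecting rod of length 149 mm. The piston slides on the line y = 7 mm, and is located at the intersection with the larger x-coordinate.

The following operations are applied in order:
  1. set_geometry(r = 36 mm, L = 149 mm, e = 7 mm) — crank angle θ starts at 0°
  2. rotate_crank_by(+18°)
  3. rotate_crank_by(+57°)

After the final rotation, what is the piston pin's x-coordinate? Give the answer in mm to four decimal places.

set_geometry: r = 36 mm, L = 149 mm, e = 7 mm; θ ← 0°
rotate_crank_by(+18°): θ ← 0° +18° = 18°
rotate_crank_by(+57°): θ ← 18° +57° = 75°
crank pin P = (r cos θ, r sin θ) = (9.317486, 34.773330)
h = r sin θ − e = 34.773330 − 7 = 27.773330
x = r cos θ + √(L² − h²) = 9.317486 + √(22201.0 − 771.3578) = 9.317486 + 146.388668 = 155.706154

155.7062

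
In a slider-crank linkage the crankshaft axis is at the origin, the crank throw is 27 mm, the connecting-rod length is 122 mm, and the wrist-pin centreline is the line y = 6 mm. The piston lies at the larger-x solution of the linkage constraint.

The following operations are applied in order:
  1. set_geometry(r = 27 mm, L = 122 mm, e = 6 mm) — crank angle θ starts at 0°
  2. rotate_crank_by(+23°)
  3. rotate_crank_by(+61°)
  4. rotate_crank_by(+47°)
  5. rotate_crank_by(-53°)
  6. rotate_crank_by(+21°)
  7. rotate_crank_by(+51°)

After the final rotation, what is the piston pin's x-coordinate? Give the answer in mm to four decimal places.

98.3866

set_geometry: r = 27 mm, L = 122 mm, e = 6 mm; θ ← 0°
rotate_crank_by(+23°): θ ← 0° +23° = 23°
rotate_crank_by(+61°): θ ← 23° +61° = 84°
rotate_crank_by(+47°): θ ← 84° +47° = 131°
rotate_crank_by(-53°): θ ← 131° -53° = 78°
rotate_crank_by(+21°): θ ← 78° +21° = 99°
rotate_crank_by(+51°): θ ← 99° +51° = 150°
crank pin P = (r cos θ, r sin θ) = (-23.382686, 13.500000)
h = r sin θ − e = 13.500000 − 6 = 7.500000
x = r cos θ + √(L² − h²) = -23.382686 + √(14884.0 − 56.2500) = -23.382686 + 121.769249 = 98.386563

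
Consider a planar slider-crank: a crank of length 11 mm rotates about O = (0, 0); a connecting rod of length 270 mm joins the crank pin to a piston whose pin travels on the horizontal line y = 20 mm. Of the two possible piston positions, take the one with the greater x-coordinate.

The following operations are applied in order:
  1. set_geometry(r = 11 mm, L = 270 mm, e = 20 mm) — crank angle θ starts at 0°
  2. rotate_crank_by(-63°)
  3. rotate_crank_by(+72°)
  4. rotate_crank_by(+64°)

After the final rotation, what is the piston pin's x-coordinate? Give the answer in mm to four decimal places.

set_geometry: r = 11 mm, L = 270 mm, e = 20 mm; θ ← 0°
rotate_crank_by(-63°): θ ← 0° -63° = -63°
rotate_crank_by(+72°): θ ← -63° +72° = 9°
rotate_crank_by(+64°): θ ← 9° +64° = 73°
crank pin P = (r cos θ, r sin θ) = (3.216089, 10.519352)
h = r sin θ − e = 10.519352 − 20 = -9.480648
x = r cos θ + √(L² − h²) = 3.216089 + √(72900.0 − 89.8827) = 3.216089 + 269.833499 = 273.049588

273.0496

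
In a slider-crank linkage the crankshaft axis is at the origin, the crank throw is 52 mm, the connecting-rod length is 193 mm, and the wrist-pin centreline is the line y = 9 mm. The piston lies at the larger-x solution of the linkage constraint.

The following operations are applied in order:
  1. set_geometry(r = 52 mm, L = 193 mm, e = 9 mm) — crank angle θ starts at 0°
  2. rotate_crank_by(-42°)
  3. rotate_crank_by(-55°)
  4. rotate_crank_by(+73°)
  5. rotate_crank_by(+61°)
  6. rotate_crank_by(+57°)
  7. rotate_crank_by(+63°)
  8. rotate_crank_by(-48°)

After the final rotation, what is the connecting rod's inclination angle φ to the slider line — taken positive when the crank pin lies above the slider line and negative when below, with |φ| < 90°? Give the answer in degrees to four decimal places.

set_geometry: r = 52 mm, L = 193 mm, e = 9 mm; θ ← 0°
rotate_crank_by(-42°): θ ← 0° -42° = -42°
rotate_crank_by(-55°): θ ← -42° -55° = -97°
rotate_crank_by(+73°): θ ← -97° +73° = -24°
rotate_crank_by(+61°): θ ← -24° +61° = 37°
rotate_crank_by(+57°): θ ← 37° +57° = 94°
rotate_crank_by(+63°): θ ← 94° +63° = 157°
rotate_crank_by(-48°): θ ← 157° -48° = 109°
crank pin P = (r cos θ, r sin θ) = (-16.929544, 49.166966)
h = r sin θ − e = 49.166966 − 9 = 40.166966
sin φ = h / L = 40.166966 / 193 = 0.20811899
φ = arcsin(0.20811899) = 12.012143°

12.0121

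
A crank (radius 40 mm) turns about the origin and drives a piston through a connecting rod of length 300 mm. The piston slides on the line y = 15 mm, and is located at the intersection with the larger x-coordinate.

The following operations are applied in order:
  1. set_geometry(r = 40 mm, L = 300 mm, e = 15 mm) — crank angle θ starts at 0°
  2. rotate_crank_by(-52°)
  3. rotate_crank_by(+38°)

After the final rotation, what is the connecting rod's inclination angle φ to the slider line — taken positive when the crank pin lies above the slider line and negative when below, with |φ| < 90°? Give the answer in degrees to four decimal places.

set_geometry: r = 40 mm, L = 300 mm, e = 15 mm; θ ← 0°
rotate_crank_by(-52°): θ ← 0° -52° = -52°
rotate_crank_by(+38°): θ ← -52° +38° = -14°
crank pin P = (r cos θ, r sin θ) = (38.811829, -9.676876)
h = r sin θ − e = -9.676876 − 15 = -24.676876
sin φ = h / L = -24.676876 / 300 = -0.08225625
φ = arcsin(-0.08225625) = -4.718267°

-4.7183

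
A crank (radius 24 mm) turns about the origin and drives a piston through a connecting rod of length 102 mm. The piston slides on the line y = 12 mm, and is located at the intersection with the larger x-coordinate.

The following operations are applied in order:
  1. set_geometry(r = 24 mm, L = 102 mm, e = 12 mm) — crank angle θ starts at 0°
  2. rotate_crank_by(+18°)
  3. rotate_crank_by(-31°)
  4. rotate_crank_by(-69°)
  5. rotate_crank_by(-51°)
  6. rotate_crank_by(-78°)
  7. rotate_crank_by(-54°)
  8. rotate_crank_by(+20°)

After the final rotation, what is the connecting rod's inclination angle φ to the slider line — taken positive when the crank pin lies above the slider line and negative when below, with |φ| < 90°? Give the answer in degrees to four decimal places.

5.4860

set_geometry: r = 24 mm, L = 102 mm, e = 12 mm; θ ← 0°
rotate_crank_by(+18°): θ ← 0° +18° = 18°
rotate_crank_by(-31°): θ ← 18° -31° = -13°
rotate_crank_by(-69°): θ ← -13° -69° = -82°
rotate_crank_by(-51°): θ ← -82° -51° = -133°
rotate_crank_by(-78°): θ ← -133° -78° = -211°
rotate_crank_by(-54°): θ ← -211° -54° = -265°
rotate_crank_by(+20°): θ ← -265° +20° = -245°
crank pin P = (r cos θ, r sin θ) = (-10.142838, 21.751387)
h = r sin θ − e = 21.751387 − 12 = 9.751387
sin φ = h / L = 9.751387 / 102 = 0.09560183
φ = arcsin(0.09560183) = 5.485960°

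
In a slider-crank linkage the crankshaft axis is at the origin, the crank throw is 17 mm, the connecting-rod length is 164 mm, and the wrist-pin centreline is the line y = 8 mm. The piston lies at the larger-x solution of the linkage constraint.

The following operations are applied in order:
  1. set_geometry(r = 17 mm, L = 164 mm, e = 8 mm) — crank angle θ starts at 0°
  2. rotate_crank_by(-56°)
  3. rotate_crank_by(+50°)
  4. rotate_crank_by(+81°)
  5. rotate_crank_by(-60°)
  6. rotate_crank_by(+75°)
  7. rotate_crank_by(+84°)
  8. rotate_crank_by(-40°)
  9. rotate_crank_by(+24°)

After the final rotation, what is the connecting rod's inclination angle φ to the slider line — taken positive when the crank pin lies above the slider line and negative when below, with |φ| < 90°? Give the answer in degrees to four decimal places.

set_geometry: r = 17 mm, L = 164 mm, e = 8 mm; θ ← 0°
rotate_crank_by(-56°): θ ← 0° -56° = -56°
rotate_crank_by(+50°): θ ← -56° +50° = -6°
rotate_crank_by(+81°): θ ← -6° +81° = 75°
rotate_crank_by(-60°): θ ← 75° -60° = 15°
rotate_crank_by(+75°): θ ← 15° +75° = 90°
rotate_crank_by(+84°): θ ← 90° +84° = 174°
rotate_crank_by(-40°): θ ← 174° -40° = 134°
rotate_crank_by(+24°): θ ← 134° +24° = 158°
crank pin P = (r cos θ, r sin θ) = (-15.762126, 6.368312)
h = r sin θ − e = 6.368312 − 8 = -1.631688
sin φ = h / L = -1.631688 / 164 = -0.00994932
φ = arcsin(-0.00994932) = -0.570063°

-0.5701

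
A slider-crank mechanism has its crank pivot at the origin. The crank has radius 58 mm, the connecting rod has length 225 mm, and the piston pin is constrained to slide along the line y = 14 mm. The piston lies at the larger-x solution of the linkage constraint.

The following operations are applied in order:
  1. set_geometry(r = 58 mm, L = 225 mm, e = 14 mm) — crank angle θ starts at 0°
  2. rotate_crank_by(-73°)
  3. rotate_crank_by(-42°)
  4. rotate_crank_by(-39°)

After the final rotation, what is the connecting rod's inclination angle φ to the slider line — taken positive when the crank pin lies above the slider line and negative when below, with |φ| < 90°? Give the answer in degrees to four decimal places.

-10.0917

set_geometry: r = 58 mm, L = 225 mm, e = 14 mm; θ ← 0°
rotate_crank_by(-73°): θ ← 0° -73° = -73°
rotate_crank_by(-42°): θ ← -73° -42° = -115°
rotate_crank_by(-39°): θ ← -115° -39° = -154°
crank pin P = (r cos θ, r sin θ) = (-52.130055, -25.425527)
h = r sin θ − e = -25.425527 − 14 = -39.425527
sin φ = h / L = -39.425527 / 225 = -0.17522456
φ = arcsin(-0.17522456) = -10.091727°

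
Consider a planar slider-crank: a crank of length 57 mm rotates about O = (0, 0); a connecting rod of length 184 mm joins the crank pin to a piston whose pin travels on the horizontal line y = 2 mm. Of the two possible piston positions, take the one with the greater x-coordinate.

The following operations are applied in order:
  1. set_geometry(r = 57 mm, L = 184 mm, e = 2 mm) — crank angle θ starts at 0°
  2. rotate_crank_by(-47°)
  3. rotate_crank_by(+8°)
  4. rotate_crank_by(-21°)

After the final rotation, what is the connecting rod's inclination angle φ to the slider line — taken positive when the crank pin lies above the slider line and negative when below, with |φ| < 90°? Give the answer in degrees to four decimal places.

-16.2094

set_geometry: r = 57 mm, L = 184 mm, e = 2 mm; θ ← 0°
rotate_crank_by(-47°): θ ← 0° -47° = -47°
rotate_crank_by(+8°): θ ← -47° +8° = -39°
rotate_crank_by(-21°): θ ← -39° -21° = -60°
crank pin P = (r cos θ, r sin θ) = (28.500000, -49.363448)
h = r sin θ − e = -49.363448 − 2 = -51.363448
sin φ = h / L = -51.363448 / 184 = -0.27914917
φ = arcsin(-0.27914917) = -16.209431°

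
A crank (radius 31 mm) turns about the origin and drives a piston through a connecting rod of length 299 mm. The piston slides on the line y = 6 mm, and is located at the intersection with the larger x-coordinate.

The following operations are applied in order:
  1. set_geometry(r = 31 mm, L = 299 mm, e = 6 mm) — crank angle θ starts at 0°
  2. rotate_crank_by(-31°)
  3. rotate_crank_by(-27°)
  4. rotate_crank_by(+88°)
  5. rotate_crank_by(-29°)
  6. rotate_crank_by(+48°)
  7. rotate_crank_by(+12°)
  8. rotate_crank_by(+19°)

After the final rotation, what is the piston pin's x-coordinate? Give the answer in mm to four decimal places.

303.3753

set_geometry: r = 31 mm, L = 299 mm, e = 6 mm; θ ← 0°
rotate_crank_by(-31°): θ ← 0° -31° = -31°
rotate_crank_by(-27°): θ ← -31° -27° = -58°
rotate_crank_by(+88°): θ ← -58° +88° = 30°
rotate_crank_by(-29°): θ ← 30° -29° = 1°
rotate_crank_by(+48°): θ ← 1° +48° = 49°
rotate_crank_by(+12°): θ ← 49° +12° = 61°
rotate_crank_by(+19°): θ ← 61° +19° = 80°
crank pin P = (r cos θ, r sin θ) = (5.383094, 30.529040)
h = r sin θ − e = 30.529040 − 6 = 24.529040
x = r cos θ + √(L² − h²) = 5.383094 + √(89401.0 − 601.6738) = 5.383094 + 297.992158 = 303.375251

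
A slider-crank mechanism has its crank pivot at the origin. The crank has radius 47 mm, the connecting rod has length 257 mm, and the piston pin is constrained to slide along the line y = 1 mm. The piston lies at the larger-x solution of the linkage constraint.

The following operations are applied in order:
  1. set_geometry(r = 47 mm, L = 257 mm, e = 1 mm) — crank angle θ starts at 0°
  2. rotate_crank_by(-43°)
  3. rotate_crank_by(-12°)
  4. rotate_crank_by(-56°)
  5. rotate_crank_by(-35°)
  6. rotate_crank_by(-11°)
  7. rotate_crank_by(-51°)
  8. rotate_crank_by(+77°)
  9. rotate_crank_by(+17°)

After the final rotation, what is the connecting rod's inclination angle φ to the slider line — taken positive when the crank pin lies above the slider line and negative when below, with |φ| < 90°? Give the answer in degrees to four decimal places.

set_geometry: r = 47 mm, L = 257 mm, e = 1 mm; θ ← 0°
rotate_crank_by(-43°): θ ← 0° -43° = -43°
rotate_crank_by(-12°): θ ← -43° -12° = -55°
rotate_crank_by(-56°): θ ← -55° -56° = -111°
rotate_crank_by(-35°): θ ← -111° -35° = -146°
rotate_crank_by(-11°): θ ← -146° -11° = -157°
rotate_crank_by(-51°): θ ← -157° -51° = -208°
rotate_crank_by(+77°): θ ← -208° +77° = -131°
rotate_crank_by(+17°): θ ← -131° +17° = -114°
crank pin P = (r cos θ, r sin θ) = (-19.116622, -42.936637)
h = r sin θ − e = -42.936637 − 1 = -43.936637
sin φ = h / L = -43.936637 / 257 = -0.17095968
φ = arcsin(-0.17095968) = -9.843621°

-9.8436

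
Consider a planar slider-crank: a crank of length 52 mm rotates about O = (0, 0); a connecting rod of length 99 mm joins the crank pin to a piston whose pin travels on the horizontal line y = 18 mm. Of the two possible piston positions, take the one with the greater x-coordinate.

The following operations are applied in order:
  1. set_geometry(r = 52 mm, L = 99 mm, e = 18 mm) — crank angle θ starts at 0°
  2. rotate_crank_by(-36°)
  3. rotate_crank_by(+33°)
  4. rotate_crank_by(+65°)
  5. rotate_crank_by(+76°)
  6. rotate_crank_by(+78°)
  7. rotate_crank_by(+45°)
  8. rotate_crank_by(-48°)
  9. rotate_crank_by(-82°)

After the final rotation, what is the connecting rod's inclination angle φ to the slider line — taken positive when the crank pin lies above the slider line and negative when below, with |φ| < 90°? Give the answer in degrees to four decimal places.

set_geometry: r = 52 mm, L = 99 mm, e = 18 mm; θ ← 0°
rotate_crank_by(-36°): θ ← 0° -36° = -36°
rotate_crank_by(+33°): θ ← -36° +33° = -3°
rotate_crank_by(+65°): θ ← -3° +65° = 62°
rotate_crank_by(+76°): θ ← 62° +76° = 138°
rotate_crank_by(+78°): θ ← 138° +78° = 216°
rotate_crank_by(+45°): θ ← 216° +45° = 261°
rotate_crank_by(-48°): θ ← 261° -48° = 213°
rotate_crank_by(-82°): θ ← 213° -82° = 131°
crank pin P = (r cos θ, r sin θ) = (-34.115070, 39.244898)
h = r sin θ − e = 39.244898 − 18 = 21.244898
sin φ = h / L = 21.244898 / 99 = 0.21459493
φ = arcsin(0.21459493) = 12.391764°

12.3918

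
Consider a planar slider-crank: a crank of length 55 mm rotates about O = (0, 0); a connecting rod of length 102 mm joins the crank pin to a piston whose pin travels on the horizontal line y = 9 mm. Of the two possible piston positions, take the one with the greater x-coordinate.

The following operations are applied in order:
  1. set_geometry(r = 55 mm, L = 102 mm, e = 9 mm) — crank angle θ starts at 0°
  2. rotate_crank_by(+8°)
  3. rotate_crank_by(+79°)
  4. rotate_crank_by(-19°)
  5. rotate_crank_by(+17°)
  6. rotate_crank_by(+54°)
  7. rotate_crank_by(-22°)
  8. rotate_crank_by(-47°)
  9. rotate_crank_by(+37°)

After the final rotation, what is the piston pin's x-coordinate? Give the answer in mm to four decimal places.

set_geometry: r = 55 mm, L = 102 mm, e = 9 mm; θ ← 0°
rotate_crank_by(+8°): θ ← 0° +8° = 8°
rotate_crank_by(+79°): θ ← 8° +79° = 87°
rotate_crank_by(-19°): θ ← 87° -19° = 68°
rotate_crank_by(+17°): θ ← 68° +17° = 85°
rotate_crank_by(+54°): θ ← 85° +54° = 139°
rotate_crank_by(-22°): θ ← 139° -22° = 117°
rotate_crank_by(-47°): θ ← 117° -47° = 70°
rotate_crank_by(+37°): θ ← 70° +37° = 107°
crank pin P = (r cos θ, r sin θ) = (-16.080444, 52.596762)
h = r sin θ − e = 52.596762 − 9 = 43.596762
x = r cos θ + √(L² − h²) = -16.080444 + √(10404.0 − 1900.6776) = -16.080444 + 92.213461 = 76.133017

76.1330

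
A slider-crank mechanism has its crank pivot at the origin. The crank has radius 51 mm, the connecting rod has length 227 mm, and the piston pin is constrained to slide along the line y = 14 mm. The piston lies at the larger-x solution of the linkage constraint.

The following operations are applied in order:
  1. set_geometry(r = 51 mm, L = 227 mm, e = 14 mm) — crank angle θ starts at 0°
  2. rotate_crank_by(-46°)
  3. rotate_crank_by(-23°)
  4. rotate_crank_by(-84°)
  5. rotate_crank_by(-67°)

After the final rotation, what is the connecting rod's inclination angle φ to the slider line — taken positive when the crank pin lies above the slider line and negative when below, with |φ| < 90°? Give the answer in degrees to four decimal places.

4.7461

set_geometry: r = 51 mm, L = 227 mm, e = 14 mm; θ ← 0°
rotate_crank_by(-46°): θ ← 0° -46° = -46°
rotate_crank_by(-23°): θ ← -46° -23° = -69°
rotate_crank_by(-84°): θ ← -69° -84° = -153°
rotate_crank_by(-67°): θ ← -153° -67° = -220°
crank pin P = (r cos θ, r sin θ) = (-39.068267, 32.782168)
h = r sin θ − e = 32.782168 − 14 = 18.782168
sin φ = h / L = 18.782168 / 227 = 0.08274083
φ = arcsin(0.08274083) = 4.746126°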